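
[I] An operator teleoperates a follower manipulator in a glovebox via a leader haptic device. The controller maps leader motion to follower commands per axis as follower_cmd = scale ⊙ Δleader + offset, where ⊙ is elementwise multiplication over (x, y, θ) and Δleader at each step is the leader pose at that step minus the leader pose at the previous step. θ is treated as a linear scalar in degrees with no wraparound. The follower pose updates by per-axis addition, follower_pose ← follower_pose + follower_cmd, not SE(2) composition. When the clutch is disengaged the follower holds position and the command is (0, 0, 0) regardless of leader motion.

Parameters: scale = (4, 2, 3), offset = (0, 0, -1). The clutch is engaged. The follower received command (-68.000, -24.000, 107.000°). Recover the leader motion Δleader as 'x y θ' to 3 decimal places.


axis x: (-68.000 − 0) / (4) = -17.000
axis y: (-24.000 − 0) / (2) = -12.000
axis θ: (107.000 − -1) / (3) = 36.000

-17.000 -12.000 36.000


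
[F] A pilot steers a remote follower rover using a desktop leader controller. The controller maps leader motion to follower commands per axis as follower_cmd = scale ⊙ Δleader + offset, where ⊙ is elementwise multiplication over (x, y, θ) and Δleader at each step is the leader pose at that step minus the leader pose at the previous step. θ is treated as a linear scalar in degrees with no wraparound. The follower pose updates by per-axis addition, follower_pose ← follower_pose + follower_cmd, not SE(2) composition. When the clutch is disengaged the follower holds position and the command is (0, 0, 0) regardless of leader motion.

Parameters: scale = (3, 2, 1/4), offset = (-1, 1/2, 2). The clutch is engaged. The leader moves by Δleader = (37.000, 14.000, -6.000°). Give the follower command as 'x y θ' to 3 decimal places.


axis x: 3·37.000 + -1 = 110.000
axis y: 2·14.000 + 1/2 = 28.500
axis θ: 1/4·-6.000 + 2 = 0.500

110.000 28.500 0.500


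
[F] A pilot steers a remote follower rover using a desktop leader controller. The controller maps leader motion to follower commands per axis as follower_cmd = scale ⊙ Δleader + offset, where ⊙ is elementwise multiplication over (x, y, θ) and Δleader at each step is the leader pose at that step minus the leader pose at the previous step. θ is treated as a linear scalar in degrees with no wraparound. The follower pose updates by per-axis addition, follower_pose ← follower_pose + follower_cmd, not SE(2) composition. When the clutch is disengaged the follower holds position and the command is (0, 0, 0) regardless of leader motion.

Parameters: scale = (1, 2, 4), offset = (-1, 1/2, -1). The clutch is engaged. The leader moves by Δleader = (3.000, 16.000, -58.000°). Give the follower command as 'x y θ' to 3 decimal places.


axis x: 1·3.000 + -1 = 2.000
axis y: 2·16.000 + 1/2 = 32.500
axis θ: 4·-58.000 + -1 = -233.000

2.000 32.500 -233.000


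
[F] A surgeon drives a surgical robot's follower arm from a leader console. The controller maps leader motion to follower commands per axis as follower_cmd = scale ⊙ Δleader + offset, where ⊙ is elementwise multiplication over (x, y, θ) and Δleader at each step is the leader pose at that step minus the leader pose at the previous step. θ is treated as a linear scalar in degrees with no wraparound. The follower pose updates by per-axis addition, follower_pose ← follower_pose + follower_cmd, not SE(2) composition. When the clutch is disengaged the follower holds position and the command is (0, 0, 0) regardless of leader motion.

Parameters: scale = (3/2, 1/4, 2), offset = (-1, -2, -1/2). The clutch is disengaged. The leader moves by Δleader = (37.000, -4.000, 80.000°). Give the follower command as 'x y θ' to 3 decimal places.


clutch disengaged → follower holds; cmd = (0, 0, 0)

0.000 0.000 0.000


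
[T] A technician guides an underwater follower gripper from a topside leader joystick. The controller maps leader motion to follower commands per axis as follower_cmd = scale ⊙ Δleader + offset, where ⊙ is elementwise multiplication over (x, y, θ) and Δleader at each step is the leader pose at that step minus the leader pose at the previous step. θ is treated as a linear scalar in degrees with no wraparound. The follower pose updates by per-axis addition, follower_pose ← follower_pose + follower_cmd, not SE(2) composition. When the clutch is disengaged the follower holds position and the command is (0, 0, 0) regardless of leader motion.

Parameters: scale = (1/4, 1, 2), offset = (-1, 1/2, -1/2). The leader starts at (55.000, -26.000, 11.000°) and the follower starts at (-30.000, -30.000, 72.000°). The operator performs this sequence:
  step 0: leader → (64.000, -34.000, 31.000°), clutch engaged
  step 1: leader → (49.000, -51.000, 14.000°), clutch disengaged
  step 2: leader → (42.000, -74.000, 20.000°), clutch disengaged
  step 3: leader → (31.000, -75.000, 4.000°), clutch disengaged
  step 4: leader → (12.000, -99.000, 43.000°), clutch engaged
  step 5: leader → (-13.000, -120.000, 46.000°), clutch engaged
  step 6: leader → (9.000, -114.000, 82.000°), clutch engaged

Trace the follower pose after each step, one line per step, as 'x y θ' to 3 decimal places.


-28.750 -37.500 111.500
-28.750 -37.500 111.500
-28.750 -37.500 111.500
-28.750 -37.500 111.500
-34.500 -61.000 189.000
-41.750 -81.500 194.500
-37.250 -75.000 266.000

step 0: Δleader=(9.000, -8.000, 20.000°), engaged; cmd=(1.250, -7.500, 39.500°) → follower=(-28.750, -37.500, 111.500°)
step 1: Δleader=(-15.000, -17.000, -17.000°), disengaged; cmd=(0,0,0) → follower holds at (-28.750, -37.500, 111.500°)
step 2: Δleader=(-7.000, -23.000, 6.000°), disengaged; cmd=(0,0,0) → follower holds at (-28.750, -37.500, 111.500°)
step 3: Δleader=(-11.000, -1.000, -16.000°), disengaged; cmd=(0,0,0) → follower holds at (-28.750, -37.500, 111.500°)
step 4: Δleader=(-19.000, -24.000, 39.000°), engaged; cmd=(-5.750, -23.500, 77.500°) → follower=(-34.500, -61.000, 189.000°)
step 5: Δleader=(-25.000, -21.000, 3.000°), engaged; cmd=(-7.250, -20.500, 5.500°) → follower=(-41.750, -81.500, 194.500°)
step 6: Δleader=(22.000, 6.000, 36.000°), engaged; cmd=(4.500, 6.500, 71.500°) → follower=(-37.250, -75.000, 266.000°)


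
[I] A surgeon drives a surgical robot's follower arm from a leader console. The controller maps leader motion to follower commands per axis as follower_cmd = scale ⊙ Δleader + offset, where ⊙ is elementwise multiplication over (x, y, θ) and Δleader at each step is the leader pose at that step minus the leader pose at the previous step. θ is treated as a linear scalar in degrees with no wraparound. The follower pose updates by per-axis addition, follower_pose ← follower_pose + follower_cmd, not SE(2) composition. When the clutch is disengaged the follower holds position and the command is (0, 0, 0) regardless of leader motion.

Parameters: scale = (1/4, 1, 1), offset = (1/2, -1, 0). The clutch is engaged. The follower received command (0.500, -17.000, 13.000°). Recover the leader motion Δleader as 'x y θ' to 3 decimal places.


axis x: (0.500 − 1/2) / (1/4) = 0.000
axis y: (-17.000 − -1) / (1) = -16.000
axis θ: (13.000 − 0) / (1) = 13.000

0.000 -16.000 13.000


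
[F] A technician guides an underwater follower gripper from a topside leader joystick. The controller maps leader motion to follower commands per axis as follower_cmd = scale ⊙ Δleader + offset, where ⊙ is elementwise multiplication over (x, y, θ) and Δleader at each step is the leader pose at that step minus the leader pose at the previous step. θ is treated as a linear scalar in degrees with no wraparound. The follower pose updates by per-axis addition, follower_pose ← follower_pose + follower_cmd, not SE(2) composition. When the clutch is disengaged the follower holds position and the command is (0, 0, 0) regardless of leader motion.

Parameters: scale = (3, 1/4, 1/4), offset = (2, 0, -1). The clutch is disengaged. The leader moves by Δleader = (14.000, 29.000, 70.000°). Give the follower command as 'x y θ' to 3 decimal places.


clutch disengaged → follower holds; cmd = (0, 0, 0)

0.000 0.000 0.000


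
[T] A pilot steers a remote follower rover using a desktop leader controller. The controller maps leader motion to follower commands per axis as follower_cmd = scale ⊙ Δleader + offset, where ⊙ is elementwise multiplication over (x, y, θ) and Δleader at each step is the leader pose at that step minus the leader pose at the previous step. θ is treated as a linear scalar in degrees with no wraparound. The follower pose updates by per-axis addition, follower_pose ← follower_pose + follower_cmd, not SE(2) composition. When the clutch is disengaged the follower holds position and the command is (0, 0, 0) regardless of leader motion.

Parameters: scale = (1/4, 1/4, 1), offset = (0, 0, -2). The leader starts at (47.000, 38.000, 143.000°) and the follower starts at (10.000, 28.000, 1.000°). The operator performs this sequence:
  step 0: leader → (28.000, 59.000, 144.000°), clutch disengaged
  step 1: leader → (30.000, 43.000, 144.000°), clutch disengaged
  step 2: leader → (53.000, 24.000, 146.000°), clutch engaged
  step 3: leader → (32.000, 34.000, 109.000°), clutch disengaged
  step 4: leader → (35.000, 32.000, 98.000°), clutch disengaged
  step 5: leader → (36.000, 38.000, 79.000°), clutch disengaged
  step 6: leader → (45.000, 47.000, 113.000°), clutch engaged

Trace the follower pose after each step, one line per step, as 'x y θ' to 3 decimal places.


10.000 28.000 1.000
10.000 28.000 1.000
15.750 23.250 1.000
15.750 23.250 1.000
15.750 23.250 1.000
15.750 23.250 1.000
18.000 25.500 33.000

step 0: Δleader=(-19.000, 21.000, 1.000°), disengaged; cmd=(0,0,0) → follower holds at (10.000, 28.000, 1.000°)
step 1: Δleader=(2.000, -16.000, 0.000°), disengaged; cmd=(0,0,0) → follower holds at (10.000, 28.000, 1.000°)
step 2: Δleader=(23.000, -19.000, 2.000°), engaged; cmd=(5.750, -4.750, 0.000°) → follower=(15.750, 23.250, 1.000°)
step 3: Δleader=(-21.000, 10.000, -37.000°), disengaged; cmd=(0,0,0) → follower holds at (15.750, 23.250, 1.000°)
step 4: Δleader=(3.000, -2.000, -11.000°), disengaged; cmd=(0,0,0) → follower holds at (15.750, 23.250, 1.000°)
step 5: Δleader=(1.000, 6.000, -19.000°), disengaged; cmd=(0,0,0) → follower holds at (15.750, 23.250, 1.000°)
step 6: Δleader=(9.000, 9.000, 34.000°), engaged; cmd=(2.250, 2.250, 32.000°) → follower=(18.000, 25.500, 33.000°)


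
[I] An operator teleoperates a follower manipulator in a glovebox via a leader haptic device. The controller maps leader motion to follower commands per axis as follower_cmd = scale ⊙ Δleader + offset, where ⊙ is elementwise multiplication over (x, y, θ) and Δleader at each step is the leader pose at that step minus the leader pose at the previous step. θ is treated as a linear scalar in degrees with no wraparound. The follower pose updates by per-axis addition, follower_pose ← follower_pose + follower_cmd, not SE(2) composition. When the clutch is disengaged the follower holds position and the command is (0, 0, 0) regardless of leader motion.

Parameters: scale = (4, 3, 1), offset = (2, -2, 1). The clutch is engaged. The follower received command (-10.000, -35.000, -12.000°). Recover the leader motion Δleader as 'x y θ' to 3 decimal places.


axis x: (-10.000 − 2) / (4) = -3.000
axis y: (-35.000 − -2) / (3) = -11.000
axis θ: (-12.000 − 1) / (1) = -13.000

-3.000 -11.000 -13.000


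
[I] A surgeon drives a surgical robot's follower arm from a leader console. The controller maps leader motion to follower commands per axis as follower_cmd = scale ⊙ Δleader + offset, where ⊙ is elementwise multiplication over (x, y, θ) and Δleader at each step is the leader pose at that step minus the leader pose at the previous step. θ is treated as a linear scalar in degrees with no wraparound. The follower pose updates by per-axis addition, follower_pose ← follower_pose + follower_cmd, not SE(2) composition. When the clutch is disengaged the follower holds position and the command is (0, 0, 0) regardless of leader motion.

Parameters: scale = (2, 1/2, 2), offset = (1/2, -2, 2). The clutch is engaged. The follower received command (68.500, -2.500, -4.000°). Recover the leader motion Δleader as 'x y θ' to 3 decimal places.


34.000 -1.000 -3.000

axis x: (68.500 − 1/2) / (2) = 34.000
axis y: (-2.500 − -2) / (1/2) = -1.000
axis θ: (-4.000 − 2) / (2) = -3.000


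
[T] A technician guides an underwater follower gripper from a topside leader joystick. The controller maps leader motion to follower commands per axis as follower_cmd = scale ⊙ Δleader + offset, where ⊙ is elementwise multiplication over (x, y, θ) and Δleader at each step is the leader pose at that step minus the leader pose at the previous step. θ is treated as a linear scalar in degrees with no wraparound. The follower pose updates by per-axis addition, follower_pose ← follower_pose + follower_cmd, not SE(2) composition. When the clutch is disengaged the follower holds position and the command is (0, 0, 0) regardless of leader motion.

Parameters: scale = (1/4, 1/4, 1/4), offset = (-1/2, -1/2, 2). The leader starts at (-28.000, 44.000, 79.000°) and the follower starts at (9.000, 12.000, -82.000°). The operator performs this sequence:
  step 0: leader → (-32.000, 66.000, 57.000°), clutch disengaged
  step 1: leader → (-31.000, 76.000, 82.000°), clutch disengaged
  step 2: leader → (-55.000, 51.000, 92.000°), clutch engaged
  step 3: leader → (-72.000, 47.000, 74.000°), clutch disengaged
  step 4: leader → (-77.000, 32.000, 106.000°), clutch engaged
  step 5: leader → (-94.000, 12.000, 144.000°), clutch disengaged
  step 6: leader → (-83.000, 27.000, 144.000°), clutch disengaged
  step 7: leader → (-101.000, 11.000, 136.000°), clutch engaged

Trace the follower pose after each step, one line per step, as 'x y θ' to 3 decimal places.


9.000 12.000 -82.000
9.000 12.000 -82.000
2.500 5.250 -77.500
2.500 5.250 -77.500
0.750 1.000 -67.500
0.750 1.000 -67.500
0.750 1.000 -67.500
-4.250 -3.500 -67.500

step 0: Δleader=(-4.000, 22.000, -22.000°), disengaged; cmd=(0,0,0) → follower holds at (9.000, 12.000, -82.000°)
step 1: Δleader=(1.000, 10.000, 25.000°), disengaged; cmd=(0,0,0) → follower holds at (9.000, 12.000, -82.000°)
step 2: Δleader=(-24.000, -25.000, 10.000°), engaged; cmd=(-6.500, -6.750, 4.500°) → follower=(2.500, 5.250, -77.500°)
step 3: Δleader=(-17.000, -4.000, -18.000°), disengaged; cmd=(0,0,0) → follower holds at (2.500, 5.250, -77.500°)
step 4: Δleader=(-5.000, -15.000, 32.000°), engaged; cmd=(-1.750, -4.250, 10.000°) → follower=(0.750, 1.000, -67.500°)
step 5: Δleader=(-17.000, -20.000, 38.000°), disengaged; cmd=(0,0,0) → follower holds at (0.750, 1.000, -67.500°)
step 6: Δleader=(11.000, 15.000, 0.000°), disengaged; cmd=(0,0,0) → follower holds at (0.750, 1.000, -67.500°)
step 7: Δleader=(-18.000, -16.000, -8.000°), engaged; cmd=(-5.000, -4.500, 0.000°) → follower=(-4.250, -3.500, -67.500°)


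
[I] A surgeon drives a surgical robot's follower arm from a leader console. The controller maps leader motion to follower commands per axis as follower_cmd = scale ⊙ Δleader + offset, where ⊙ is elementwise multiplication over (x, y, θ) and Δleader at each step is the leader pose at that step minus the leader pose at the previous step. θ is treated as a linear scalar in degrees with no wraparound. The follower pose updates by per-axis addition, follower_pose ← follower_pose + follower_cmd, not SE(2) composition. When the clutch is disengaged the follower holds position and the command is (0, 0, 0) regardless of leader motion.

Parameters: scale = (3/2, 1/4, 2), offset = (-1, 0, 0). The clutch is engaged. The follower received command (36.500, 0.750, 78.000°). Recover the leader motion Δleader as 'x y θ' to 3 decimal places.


25.000 3.000 39.000

axis x: (36.500 − -1) / (3/2) = 25.000
axis y: (0.750 − 0) / (1/4) = 3.000
axis θ: (78.000 − 0) / (2) = 39.000


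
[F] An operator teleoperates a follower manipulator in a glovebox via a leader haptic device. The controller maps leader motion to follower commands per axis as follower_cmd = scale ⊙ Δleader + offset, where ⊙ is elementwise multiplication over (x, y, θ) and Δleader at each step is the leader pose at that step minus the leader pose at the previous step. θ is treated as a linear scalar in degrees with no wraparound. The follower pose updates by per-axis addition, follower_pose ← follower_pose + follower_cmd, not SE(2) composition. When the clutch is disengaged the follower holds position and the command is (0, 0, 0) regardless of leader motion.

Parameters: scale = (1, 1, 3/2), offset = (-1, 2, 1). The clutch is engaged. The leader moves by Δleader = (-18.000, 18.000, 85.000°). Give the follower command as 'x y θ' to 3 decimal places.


-19.000 20.000 128.500

axis x: 1·-18.000 + -1 = -19.000
axis y: 1·18.000 + 2 = 20.000
axis θ: 3/2·85.000 + 1 = 128.500


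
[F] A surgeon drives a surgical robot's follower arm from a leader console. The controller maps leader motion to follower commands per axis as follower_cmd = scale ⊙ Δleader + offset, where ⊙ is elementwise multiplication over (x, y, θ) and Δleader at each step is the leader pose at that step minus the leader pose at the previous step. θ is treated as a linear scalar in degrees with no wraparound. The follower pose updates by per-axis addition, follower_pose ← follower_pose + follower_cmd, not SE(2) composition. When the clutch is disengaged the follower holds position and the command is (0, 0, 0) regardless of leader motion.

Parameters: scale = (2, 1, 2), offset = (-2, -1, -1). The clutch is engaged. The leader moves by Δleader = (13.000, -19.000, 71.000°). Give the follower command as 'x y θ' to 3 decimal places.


axis x: 2·13.000 + -2 = 24.000
axis y: 1·-19.000 + -1 = -20.000
axis θ: 2·71.000 + -1 = 141.000

24.000 -20.000 141.000


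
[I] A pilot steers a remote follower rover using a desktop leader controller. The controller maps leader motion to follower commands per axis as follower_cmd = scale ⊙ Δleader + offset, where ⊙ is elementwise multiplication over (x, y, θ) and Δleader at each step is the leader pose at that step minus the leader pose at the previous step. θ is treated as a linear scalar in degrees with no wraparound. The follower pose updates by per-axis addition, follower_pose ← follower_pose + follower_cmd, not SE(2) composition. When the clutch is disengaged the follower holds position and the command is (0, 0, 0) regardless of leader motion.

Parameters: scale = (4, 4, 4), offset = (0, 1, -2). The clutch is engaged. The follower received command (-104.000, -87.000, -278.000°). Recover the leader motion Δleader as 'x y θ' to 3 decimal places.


axis x: (-104.000 − 0) / (4) = -26.000
axis y: (-87.000 − 1) / (4) = -22.000
axis θ: (-278.000 − -2) / (4) = -69.000

-26.000 -22.000 -69.000


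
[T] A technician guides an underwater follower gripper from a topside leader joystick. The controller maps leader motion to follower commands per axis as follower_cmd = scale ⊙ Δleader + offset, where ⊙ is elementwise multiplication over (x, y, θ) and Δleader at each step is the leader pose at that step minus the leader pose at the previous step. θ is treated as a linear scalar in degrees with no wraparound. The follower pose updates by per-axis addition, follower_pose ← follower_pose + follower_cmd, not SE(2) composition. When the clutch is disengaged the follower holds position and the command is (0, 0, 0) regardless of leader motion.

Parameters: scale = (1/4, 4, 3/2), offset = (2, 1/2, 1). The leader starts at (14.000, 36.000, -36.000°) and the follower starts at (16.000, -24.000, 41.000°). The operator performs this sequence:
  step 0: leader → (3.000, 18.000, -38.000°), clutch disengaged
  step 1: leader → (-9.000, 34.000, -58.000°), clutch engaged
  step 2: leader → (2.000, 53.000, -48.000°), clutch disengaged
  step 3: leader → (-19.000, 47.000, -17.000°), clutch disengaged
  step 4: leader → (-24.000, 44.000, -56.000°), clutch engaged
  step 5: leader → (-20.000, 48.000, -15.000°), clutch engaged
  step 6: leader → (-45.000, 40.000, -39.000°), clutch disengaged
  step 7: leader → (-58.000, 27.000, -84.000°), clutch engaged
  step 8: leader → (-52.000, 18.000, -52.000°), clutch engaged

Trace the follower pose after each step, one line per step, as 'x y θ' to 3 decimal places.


step 0: Δleader=(-11.000, -18.000, -2.000°), disengaged; cmd=(0,0,0) → follower holds at (16.000, -24.000, 41.000°)
step 1: Δleader=(-12.000, 16.000, -20.000°), engaged; cmd=(-1.000, 64.500, -29.000°) → follower=(15.000, 40.500, 12.000°)
step 2: Δleader=(11.000, 19.000, 10.000°), disengaged; cmd=(0,0,0) → follower holds at (15.000, 40.500, 12.000°)
step 3: Δleader=(-21.000, -6.000, 31.000°), disengaged; cmd=(0,0,0) → follower holds at (15.000, 40.500, 12.000°)
step 4: Δleader=(-5.000, -3.000, -39.000°), engaged; cmd=(0.750, -11.500, -57.500°) → follower=(15.750, 29.000, -45.500°)
step 5: Δleader=(4.000, 4.000, 41.000°), engaged; cmd=(3.000, 16.500, 62.500°) → follower=(18.750, 45.500, 17.000°)
step 6: Δleader=(-25.000, -8.000, -24.000°), disengaged; cmd=(0,0,0) → follower holds at (18.750, 45.500, 17.000°)
step 7: Δleader=(-13.000, -13.000, -45.000°), engaged; cmd=(-1.250, -51.500, -66.500°) → follower=(17.500, -6.000, -49.500°)
step 8: Δleader=(6.000, -9.000, 32.000°), engaged; cmd=(3.500, -35.500, 49.000°) → follower=(21.000, -41.500, -0.500°)

16.000 -24.000 41.000
15.000 40.500 12.000
15.000 40.500 12.000
15.000 40.500 12.000
15.750 29.000 -45.500
18.750 45.500 17.000
18.750 45.500 17.000
17.500 -6.000 -49.500
21.000 -41.500 -0.500


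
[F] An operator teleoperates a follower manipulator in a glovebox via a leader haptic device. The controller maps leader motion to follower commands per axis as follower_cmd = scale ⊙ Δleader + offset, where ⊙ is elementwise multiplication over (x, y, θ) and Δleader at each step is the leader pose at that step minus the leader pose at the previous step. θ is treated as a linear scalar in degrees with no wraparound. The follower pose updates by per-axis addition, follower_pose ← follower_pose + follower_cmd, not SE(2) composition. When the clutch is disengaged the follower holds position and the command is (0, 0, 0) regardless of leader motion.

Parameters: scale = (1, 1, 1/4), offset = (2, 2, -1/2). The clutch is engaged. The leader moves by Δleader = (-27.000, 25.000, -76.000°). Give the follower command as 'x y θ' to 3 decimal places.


-25.000 27.000 -19.500

axis x: 1·-27.000 + 2 = -25.000
axis y: 1·25.000 + 2 = 27.000
axis θ: 1/4·-76.000 + -1/2 = -19.500


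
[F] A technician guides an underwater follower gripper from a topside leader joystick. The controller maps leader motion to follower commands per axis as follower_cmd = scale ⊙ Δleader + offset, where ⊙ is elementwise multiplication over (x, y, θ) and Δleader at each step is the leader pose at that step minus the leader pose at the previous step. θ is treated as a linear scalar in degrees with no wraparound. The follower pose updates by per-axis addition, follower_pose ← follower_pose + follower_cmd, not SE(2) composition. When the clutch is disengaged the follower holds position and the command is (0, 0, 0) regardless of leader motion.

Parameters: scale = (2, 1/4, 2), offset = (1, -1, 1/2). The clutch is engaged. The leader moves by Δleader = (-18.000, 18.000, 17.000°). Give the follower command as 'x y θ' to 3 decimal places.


axis x: 2·-18.000 + 1 = -35.000
axis y: 1/4·18.000 + -1 = 3.500
axis θ: 2·17.000 + 1/2 = 34.500

-35.000 3.500 34.500


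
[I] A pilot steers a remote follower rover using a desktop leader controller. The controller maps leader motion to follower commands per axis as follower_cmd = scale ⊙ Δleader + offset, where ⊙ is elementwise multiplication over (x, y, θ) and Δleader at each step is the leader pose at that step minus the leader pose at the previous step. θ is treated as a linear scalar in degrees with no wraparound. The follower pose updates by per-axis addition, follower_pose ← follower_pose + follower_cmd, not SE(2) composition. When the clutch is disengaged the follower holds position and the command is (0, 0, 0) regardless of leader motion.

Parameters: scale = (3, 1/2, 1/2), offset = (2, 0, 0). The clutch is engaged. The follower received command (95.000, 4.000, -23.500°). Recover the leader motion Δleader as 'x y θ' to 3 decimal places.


axis x: (95.000 − 2) / (3) = 31.000
axis y: (4.000 − 0) / (1/2) = 8.000
axis θ: (-23.500 − 0) / (1/2) = -47.000

31.000 8.000 -47.000


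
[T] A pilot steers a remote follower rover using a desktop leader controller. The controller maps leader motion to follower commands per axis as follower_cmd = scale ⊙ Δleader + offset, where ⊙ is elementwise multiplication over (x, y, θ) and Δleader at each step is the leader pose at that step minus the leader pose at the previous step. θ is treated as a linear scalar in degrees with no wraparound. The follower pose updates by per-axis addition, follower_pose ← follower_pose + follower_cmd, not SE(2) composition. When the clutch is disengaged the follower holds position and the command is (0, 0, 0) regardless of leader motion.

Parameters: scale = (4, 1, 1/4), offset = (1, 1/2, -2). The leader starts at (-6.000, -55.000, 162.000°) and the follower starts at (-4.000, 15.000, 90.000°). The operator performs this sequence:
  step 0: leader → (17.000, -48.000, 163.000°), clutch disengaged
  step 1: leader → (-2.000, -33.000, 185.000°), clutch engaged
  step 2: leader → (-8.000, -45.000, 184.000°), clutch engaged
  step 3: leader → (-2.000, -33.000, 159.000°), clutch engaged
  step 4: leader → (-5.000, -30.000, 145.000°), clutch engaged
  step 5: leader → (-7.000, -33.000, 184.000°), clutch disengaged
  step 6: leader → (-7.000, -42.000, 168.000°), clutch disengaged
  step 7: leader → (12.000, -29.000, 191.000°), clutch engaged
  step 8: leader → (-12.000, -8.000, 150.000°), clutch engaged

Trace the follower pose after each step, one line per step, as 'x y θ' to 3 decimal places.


step 0: Δleader=(23.000, 7.000, 1.000°), disengaged; cmd=(0,0,0) → follower holds at (-4.000, 15.000, 90.000°)
step 1: Δleader=(-19.000, 15.000, 22.000°), engaged; cmd=(-75.000, 15.500, 3.500°) → follower=(-79.000, 30.500, 93.500°)
step 2: Δleader=(-6.000, -12.000, -1.000°), engaged; cmd=(-23.000, -11.500, -2.250°) → follower=(-102.000, 19.000, 91.250°)
step 3: Δleader=(6.000, 12.000, -25.000°), engaged; cmd=(25.000, 12.500, -8.250°) → follower=(-77.000, 31.500, 83.000°)
step 4: Δleader=(-3.000, 3.000, -14.000°), engaged; cmd=(-11.000, 3.500, -5.500°) → follower=(-88.000, 35.000, 77.500°)
step 5: Δleader=(-2.000, -3.000, 39.000°), disengaged; cmd=(0,0,0) → follower holds at (-88.000, 35.000, 77.500°)
step 6: Δleader=(0.000, -9.000, -16.000°), disengaged; cmd=(0,0,0) → follower holds at (-88.000, 35.000, 77.500°)
step 7: Δleader=(19.000, 13.000, 23.000°), engaged; cmd=(77.000, 13.500, 3.750°) → follower=(-11.000, 48.500, 81.250°)
step 8: Δleader=(-24.000, 21.000, -41.000°), engaged; cmd=(-95.000, 21.500, -12.250°) → follower=(-106.000, 70.000, 69.000°)

-4.000 15.000 90.000
-79.000 30.500 93.500
-102.000 19.000 91.250
-77.000 31.500 83.000
-88.000 35.000 77.500
-88.000 35.000 77.500
-88.000 35.000 77.500
-11.000 48.500 81.250
-106.000 70.000 69.000


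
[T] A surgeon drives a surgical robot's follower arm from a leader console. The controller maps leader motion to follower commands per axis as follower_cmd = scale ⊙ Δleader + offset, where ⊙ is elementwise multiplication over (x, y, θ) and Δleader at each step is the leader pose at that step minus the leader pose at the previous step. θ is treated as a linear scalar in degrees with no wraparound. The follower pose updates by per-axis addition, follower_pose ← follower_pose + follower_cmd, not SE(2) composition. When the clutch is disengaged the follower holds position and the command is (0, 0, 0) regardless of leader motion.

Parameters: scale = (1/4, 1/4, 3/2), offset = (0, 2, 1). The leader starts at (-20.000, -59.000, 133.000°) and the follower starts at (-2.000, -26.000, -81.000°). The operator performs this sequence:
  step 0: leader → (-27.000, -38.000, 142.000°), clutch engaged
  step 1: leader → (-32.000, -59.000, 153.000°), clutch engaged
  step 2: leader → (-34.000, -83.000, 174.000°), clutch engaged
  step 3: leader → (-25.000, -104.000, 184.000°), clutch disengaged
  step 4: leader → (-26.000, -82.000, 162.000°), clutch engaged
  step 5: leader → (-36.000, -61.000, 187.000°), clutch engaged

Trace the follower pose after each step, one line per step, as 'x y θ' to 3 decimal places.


-3.750 -18.750 -66.500
-5.000 -22.000 -49.000
-5.500 -26.000 -16.500
-5.500 -26.000 -16.500
-5.750 -18.500 -48.500
-8.250 -11.250 -10.000

step 0: Δleader=(-7.000, 21.000, 9.000°), engaged; cmd=(-1.750, 7.250, 14.500°) → follower=(-3.750, -18.750, -66.500°)
step 1: Δleader=(-5.000, -21.000, 11.000°), engaged; cmd=(-1.250, -3.250, 17.500°) → follower=(-5.000, -22.000, -49.000°)
step 2: Δleader=(-2.000, -24.000, 21.000°), engaged; cmd=(-0.500, -4.000, 32.500°) → follower=(-5.500, -26.000, -16.500°)
step 3: Δleader=(9.000, -21.000, 10.000°), disengaged; cmd=(0,0,0) → follower holds at (-5.500, -26.000, -16.500°)
step 4: Δleader=(-1.000, 22.000, -22.000°), engaged; cmd=(-0.250, 7.500, -32.000°) → follower=(-5.750, -18.500, -48.500°)
step 5: Δleader=(-10.000, 21.000, 25.000°), engaged; cmd=(-2.500, 7.250, 38.500°) → follower=(-8.250, -11.250, -10.000°)


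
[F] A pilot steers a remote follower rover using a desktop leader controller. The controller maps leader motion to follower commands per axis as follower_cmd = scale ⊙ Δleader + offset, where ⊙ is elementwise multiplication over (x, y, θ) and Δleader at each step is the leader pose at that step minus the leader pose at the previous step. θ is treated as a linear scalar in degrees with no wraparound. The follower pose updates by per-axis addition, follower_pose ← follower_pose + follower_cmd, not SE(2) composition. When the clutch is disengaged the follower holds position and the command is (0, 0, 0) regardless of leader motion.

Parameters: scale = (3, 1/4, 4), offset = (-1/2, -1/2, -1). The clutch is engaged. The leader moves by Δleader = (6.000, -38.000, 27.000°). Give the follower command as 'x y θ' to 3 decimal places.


17.500 -10.000 107.000

axis x: 3·6.000 + -1/2 = 17.500
axis y: 1/4·-38.000 + -1/2 = -10.000
axis θ: 4·27.000 + -1 = 107.000


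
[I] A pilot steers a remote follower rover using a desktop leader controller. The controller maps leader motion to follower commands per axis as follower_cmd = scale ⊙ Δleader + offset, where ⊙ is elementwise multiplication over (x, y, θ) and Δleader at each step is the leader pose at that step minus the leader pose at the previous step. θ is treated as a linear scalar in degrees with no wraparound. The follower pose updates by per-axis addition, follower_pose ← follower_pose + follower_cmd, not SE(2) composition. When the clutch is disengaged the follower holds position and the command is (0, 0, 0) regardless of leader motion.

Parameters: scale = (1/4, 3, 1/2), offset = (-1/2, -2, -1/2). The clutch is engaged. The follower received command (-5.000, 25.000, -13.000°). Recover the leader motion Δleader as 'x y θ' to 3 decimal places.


axis x: (-5.000 − -1/2) / (1/4) = -18.000
axis y: (25.000 − -2) / (3) = 9.000
axis θ: (-13.000 − -1/2) / (1/2) = -25.000

-18.000 9.000 -25.000


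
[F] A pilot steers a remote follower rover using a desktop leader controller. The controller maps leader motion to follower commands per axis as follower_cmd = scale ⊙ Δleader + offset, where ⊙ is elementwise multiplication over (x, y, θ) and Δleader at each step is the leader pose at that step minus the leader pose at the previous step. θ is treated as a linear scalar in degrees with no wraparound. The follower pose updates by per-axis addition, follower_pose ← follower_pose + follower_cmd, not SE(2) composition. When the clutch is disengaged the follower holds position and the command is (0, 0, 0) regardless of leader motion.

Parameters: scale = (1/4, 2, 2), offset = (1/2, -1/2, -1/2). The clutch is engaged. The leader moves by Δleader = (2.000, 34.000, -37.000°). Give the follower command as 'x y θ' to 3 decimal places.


axis x: 1/4·2.000 + 1/2 = 1.000
axis y: 2·34.000 + -1/2 = 67.500
axis θ: 2·-37.000 + -1/2 = -74.500

1.000 67.500 -74.500


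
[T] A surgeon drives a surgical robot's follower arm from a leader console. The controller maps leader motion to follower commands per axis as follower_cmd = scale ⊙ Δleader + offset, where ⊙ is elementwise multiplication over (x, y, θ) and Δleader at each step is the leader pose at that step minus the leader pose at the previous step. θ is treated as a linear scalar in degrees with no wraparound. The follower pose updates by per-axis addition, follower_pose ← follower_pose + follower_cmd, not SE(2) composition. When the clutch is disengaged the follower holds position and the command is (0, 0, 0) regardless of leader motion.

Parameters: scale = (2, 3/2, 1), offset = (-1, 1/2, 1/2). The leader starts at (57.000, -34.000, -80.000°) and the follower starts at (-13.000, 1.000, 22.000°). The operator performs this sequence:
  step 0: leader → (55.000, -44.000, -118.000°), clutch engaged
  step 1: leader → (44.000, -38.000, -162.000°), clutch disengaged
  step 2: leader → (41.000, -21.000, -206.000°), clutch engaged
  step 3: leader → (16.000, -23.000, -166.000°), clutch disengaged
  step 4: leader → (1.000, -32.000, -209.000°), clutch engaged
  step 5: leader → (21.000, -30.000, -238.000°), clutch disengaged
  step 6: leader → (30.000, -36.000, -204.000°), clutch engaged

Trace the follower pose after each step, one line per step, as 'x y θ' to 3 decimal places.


-18.000 -13.500 -15.500
-18.000 -13.500 -15.500
-25.000 12.500 -59.000
-25.000 12.500 -59.000
-56.000 -0.500 -101.500
-56.000 -0.500 -101.500
-39.000 -9.000 -67.000

step 0: Δleader=(-2.000, -10.000, -38.000°), engaged; cmd=(-5.000, -14.500, -37.500°) → follower=(-18.000, -13.500, -15.500°)
step 1: Δleader=(-11.000, 6.000, -44.000°), disengaged; cmd=(0,0,0) → follower holds at (-18.000, -13.500, -15.500°)
step 2: Δleader=(-3.000, 17.000, -44.000°), engaged; cmd=(-7.000, 26.000, -43.500°) → follower=(-25.000, 12.500, -59.000°)
step 3: Δleader=(-25.000, -2.000, 40.000°), disengaged; cmd=(0,0,0) → follower holds at (-25.000, 12.500, -59.000°)
step 4: Δleader=(-15.000, -9.000, -43.000°), engaged; cmd=(-31.000, -13.000, -42.500°) → follower=(-56.000, -0.500, -101.500°)
step 5: Δleader=(20.000, 2.000, -29.000°), disengaged; cmd=(0,0,0) → follower holds at (-56.000, -0.500, -101.500°)
step 6: Δleader=(9.000, -6.000, 34.000°), engaged; cmd=(17.000, -8.500, 34.500°) → follower=(-39.000, -9.000, -67.000°)


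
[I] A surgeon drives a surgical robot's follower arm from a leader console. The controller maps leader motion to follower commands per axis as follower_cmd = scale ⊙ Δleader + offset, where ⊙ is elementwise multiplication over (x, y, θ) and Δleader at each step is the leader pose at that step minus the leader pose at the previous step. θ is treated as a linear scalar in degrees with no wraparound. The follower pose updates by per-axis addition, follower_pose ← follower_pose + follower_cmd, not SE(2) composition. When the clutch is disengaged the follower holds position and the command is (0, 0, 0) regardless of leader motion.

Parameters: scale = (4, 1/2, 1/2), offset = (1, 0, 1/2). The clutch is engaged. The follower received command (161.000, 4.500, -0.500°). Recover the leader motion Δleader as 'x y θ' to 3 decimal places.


40.000 9.000 -2.000

axis x: (161.000 − 1) / (4) = 40.000
axis y: (4.500 − 0) / (1/2) = 9.000
axis θ: (-0.500 − 1/2) / (1/2) = -2.000


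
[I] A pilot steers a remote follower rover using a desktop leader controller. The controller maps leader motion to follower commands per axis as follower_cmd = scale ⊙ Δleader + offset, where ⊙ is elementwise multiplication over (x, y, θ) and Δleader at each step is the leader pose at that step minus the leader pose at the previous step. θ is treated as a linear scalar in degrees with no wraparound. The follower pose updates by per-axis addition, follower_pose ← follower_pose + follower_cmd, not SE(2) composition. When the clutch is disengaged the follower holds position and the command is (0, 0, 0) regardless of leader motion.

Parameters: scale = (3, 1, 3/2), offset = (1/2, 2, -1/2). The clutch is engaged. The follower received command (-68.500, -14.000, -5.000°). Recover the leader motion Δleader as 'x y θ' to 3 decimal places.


axis x: (-68.500 − 1/2) / (3) = -23.000
axis y: (-14.000 − 2) / (1) = -16.000
axis θ: (-5.000 − -1/2) / (3/2) = -3.000

-23.000 -16.000 -3.000


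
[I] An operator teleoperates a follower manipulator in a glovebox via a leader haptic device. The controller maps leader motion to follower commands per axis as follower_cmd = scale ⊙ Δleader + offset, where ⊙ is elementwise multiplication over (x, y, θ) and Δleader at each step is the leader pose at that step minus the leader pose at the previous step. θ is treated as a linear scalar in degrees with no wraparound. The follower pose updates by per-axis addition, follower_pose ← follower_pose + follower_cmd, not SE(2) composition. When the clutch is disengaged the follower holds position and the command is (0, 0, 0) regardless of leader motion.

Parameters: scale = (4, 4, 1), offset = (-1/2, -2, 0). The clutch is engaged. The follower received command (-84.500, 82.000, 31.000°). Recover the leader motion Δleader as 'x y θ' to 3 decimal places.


axis x: (-84.500 − -1/2) / (4) = -21.000
axis y: (82.000 − -2) / (4) = 21.000
axis θ: (31.000 − 0) / (1) = 31.000

-21.000 21.000 31.000


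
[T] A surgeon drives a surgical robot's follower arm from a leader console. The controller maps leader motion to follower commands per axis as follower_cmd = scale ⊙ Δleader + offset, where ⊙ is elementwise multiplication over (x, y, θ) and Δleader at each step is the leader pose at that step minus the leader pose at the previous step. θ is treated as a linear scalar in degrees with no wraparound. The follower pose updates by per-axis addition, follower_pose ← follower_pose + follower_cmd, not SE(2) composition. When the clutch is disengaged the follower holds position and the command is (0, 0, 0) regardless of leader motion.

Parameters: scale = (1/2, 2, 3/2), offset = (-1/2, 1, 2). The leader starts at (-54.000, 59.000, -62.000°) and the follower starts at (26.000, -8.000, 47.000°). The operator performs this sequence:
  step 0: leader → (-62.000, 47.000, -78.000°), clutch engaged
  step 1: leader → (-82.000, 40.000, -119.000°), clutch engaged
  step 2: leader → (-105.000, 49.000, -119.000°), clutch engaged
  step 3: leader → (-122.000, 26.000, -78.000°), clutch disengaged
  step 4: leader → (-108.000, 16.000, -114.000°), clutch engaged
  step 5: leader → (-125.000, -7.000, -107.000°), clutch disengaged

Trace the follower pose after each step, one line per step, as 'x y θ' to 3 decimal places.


step 0: Δleader=(-8.000, -12.000, -16.000°), engaged; cmd=(-4.500, -23.000, -22.000°) → follower=(21.500, -31.000, 25.000°)
step 1: Δleader=(-20.000, -7.000, -41.000°), engaged; cmd=(-10.500, -13.000, -59.500°) → follower=(11.000, -44.000, -34.500°)
step 2: Δleader=(-23.000, 9.000, 0.000°), engaged; cmd=(-12.000, 19.000, 2.000°) → follower=(-1.000, -25.000, -32.500°)
step 3: Δleader=(-17.000, -23.000, 41.000°), disengaged; cmd=(0,0,0) → follower holds at (-1.000, -25.000, -32.500°)
step 4: Δleader=(14.000, -10.000, -36.000°), engaged; cmd=(6.500, -19.000, -52.000°) → follower=(5.500, -44.000, -84.500°)
step 5: Δleader=(-17.000, -23.000, 7.000°), disengaged; cmd=(0,0,0) → follower holds at (5.500, -44.000, -84.500°)

21.500 -31.000 25.000
11.000 -44.000 -34.500
-1.000 -25.000 -32.500
-1.000 -25.000 -32.500
5.500 -44.000 -84.500
5.500 -44.000 -84.500
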